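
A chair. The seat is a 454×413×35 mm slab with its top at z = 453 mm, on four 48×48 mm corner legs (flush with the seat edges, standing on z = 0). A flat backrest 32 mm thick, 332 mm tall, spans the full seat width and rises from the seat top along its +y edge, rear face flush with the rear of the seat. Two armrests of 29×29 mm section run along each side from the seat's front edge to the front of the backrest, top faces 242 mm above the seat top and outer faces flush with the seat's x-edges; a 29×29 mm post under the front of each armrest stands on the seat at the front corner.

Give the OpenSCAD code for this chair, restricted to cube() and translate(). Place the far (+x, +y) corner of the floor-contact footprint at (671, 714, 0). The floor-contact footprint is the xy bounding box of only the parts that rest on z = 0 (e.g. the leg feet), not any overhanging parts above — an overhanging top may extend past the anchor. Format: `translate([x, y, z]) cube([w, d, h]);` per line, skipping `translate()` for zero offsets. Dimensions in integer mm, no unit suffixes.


translate([217, 301, 418]) cube([454, 413, 35]);
translate([217, 301, 0]) cube([48, 48, 418]);
translate([623, 301, 0]) cube([48, 48, 418]);
translate([217, 666, 0]) cube([48, 48, 418]);
translate([623, 666, 0]) cube([48, 48, 418]);
translate([217, 682, 453]) cube([454, 32, 332]);
translate([217, 301, 666]) cube([29, 381, 29]);
translate([642, 301, 666]) cube([29, 381, 29]);
translate([217, 301, 453]) cube([29, 29, 213]);
translate([642, 301, 453]) cube([29, 29, 213]);


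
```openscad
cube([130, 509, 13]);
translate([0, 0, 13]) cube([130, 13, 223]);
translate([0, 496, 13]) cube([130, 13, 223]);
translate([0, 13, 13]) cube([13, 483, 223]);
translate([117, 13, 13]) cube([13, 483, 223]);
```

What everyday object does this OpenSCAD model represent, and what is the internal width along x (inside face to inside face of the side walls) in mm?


An open box. The internal width is 104 mm.

A 130×509 base slab with four walls standing on it — an open box. The base is 130 mm wide and the walls are 13 mm thick, so the internal width is 130 − 2 × 13 = 104 mm.


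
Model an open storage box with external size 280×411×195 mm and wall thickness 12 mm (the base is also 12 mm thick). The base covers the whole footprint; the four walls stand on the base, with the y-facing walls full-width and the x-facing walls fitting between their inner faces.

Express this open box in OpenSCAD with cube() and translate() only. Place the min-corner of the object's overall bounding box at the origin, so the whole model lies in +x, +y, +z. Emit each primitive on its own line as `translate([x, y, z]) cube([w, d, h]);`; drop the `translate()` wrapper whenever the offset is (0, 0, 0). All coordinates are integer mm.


cube([280, 411, 12]);
translate([0, 0, 12]) cube([280, 12, 183]);
translate([0, 399, 12]) cube([280, 12, 183]);
translate([0, 12, 12]) cube([12, 387, 183]);
translate([268, 12, 12]) cube([12, 387, 183]);


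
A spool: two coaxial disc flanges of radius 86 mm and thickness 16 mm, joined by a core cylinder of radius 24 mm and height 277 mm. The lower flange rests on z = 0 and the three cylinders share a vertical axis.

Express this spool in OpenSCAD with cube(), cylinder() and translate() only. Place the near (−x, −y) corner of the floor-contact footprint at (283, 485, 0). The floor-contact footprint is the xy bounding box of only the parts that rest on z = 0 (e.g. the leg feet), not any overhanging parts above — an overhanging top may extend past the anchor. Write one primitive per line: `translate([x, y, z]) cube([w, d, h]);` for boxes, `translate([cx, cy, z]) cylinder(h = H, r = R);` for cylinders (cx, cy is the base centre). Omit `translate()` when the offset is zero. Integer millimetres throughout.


translate([369, 571, 0]) cylinder(h = 16, r = 86);
translate([369, 571, 16]) cylinder(h = 277, r = 24);
translate([369, 571, 293]) cylinder(h = 16, r = 86);


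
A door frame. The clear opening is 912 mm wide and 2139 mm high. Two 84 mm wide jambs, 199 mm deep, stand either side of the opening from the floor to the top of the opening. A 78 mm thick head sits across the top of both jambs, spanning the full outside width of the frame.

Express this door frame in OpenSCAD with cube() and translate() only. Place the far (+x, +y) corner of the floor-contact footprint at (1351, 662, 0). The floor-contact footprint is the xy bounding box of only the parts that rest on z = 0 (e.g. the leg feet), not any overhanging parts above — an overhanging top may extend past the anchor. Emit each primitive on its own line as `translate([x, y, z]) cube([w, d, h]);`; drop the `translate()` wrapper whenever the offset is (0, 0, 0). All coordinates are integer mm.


translate([271, 463, 0]) cube([84, 199, 2139]);
translate([1267, 463, 0]) cube([84, 199, 2139]);
translate([271, 463, 2139]) cube([1080, 199, 78]);


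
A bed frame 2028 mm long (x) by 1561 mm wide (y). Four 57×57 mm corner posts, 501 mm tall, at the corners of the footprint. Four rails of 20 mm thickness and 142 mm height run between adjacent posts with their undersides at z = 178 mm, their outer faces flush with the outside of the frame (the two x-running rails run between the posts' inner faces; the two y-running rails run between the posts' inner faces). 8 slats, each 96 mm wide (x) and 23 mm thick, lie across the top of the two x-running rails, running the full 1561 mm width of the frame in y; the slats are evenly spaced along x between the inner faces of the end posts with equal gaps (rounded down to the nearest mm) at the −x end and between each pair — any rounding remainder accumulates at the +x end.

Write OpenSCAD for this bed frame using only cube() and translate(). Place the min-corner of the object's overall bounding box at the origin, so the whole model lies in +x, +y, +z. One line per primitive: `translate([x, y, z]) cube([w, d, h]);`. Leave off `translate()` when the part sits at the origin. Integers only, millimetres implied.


cube([57, 57, 501]);
translate([0, 1504, 0]) cube([57, 57, 501]);
translate([1971, 0, 0]) cube([57, 57, 501]);
translate([1971, 1504, 0]) cube([57, 57, 501]);
translate([57, 0, 178]) cube([1914, 20, 142]);
translate([57, 1541, 178]) cube([1914, 20, 142]);
translate([0, 57, 178]) cube([20, 1447, 142]);
translate([2008, 57, 178]) cube([20, 1447, 142]);
translate([184, 0, 320]) cube([96, 1561, 23]);
translate([407, 0, 320]) cube([96, 1561, 23]);
translate([630, 0, 320]) cube([96, 1561, 23]);
translate([853, 0, 320]) cube([96, 1561, 23]);
translate([1076, 0, 320]) cube([96, 1561, 23]);
translate([1299, 0, 320]) cube([96, 1561, 23]);
translate([1522, 0, 320]) cube([96, 1561, 23]);
translate([1745, 0, 320]) cube([96, 1561, 23]);


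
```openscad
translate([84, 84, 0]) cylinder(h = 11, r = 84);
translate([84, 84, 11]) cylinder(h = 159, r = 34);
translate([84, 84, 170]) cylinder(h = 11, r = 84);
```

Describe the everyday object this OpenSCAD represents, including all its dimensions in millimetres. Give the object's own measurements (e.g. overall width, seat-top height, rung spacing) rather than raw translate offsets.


A spool: two coaxial disc flanges of radius 84 mm and thickness 11 mm, joined by a core cylinder of radius 34 mm and height 159 mm. The lower flange rests on z = 0 and the three cylinders share a vertical axis.


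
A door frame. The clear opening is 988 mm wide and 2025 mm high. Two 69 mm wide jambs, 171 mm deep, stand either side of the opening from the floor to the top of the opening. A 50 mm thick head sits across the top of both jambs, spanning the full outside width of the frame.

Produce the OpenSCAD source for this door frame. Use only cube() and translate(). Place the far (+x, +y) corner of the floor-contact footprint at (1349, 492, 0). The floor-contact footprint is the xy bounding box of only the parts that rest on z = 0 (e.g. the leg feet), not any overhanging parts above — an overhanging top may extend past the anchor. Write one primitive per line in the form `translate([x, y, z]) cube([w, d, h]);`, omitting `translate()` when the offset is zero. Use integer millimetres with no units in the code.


translate([223, 321, 0]) cube([69, 171, 2025]);
translate([1280, 321, 0]) cube([69, 171, 2025]);
translate([223, 321, 2025]) cube([1126, 171, 50]);


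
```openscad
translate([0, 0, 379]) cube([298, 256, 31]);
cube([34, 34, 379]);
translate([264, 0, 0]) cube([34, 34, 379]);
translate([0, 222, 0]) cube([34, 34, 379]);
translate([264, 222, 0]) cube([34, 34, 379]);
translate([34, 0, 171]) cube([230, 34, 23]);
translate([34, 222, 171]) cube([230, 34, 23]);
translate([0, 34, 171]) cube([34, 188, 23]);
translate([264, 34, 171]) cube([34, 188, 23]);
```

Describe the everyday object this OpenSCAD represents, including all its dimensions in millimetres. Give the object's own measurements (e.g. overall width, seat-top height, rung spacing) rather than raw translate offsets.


A four-legged stool. The seat is a 298×256×31 mm slab whose top surface is at z = 410 mm; four square legs, each 34×34 mm in cross-section, run from the floor (z = 0) to the underside of the seat, each flush with a corner of the seat. Four stretchers, 34 mm wide and 23 mm tall, connect adjacent legs with their undersides at z = 171 mm, each running between the inner faces of the legs it joins and aligned with the legs' outer faces on the other axis.


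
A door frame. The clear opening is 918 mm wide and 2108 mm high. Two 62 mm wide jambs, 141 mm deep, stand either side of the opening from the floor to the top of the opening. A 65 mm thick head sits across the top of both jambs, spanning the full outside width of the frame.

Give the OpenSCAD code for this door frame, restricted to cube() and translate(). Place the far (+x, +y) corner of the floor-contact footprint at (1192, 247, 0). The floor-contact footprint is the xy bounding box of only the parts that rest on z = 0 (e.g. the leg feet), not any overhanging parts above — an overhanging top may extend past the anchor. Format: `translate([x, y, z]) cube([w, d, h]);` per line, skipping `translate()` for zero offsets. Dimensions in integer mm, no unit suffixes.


translate([150, 106, 0]) cube([62, 141, 2108]);
translate([1130, 106, 0]) cube([62, 141, 2108]);
translate([150, 106, 2108]) cube([1042, 141, 65]);


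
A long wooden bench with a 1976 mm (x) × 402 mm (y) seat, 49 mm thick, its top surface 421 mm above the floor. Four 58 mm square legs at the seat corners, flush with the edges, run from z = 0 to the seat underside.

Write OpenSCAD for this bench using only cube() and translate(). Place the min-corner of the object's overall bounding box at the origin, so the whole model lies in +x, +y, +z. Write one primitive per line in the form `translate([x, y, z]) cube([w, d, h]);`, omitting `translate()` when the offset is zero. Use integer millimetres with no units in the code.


// leg_h = 421 − 49 = 372
translate([0, 0, 372]) cube([1976, 402, 49]);
cube([58, 58, 372]);
translate([0, 344, 0]) cube([58, 58, 372]);
translate([1918, 0, 0]) cube([58, 58, 372]);
translate([1918, 344, 0]) cube([58, 58, 372]);


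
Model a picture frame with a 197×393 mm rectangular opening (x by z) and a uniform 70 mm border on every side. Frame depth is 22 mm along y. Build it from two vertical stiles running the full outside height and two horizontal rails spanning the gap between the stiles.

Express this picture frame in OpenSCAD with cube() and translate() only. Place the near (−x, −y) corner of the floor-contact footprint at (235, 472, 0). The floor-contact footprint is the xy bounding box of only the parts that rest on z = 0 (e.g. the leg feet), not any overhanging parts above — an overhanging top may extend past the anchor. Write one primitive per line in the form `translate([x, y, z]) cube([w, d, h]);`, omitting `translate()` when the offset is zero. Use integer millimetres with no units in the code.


translate([235, 472, 0]) cube([70, 22, 533]);
translate([502, 472, 0]) cube([70, 22, 533]);
translate([305, 472, 0]) cube([197, 22, 70]);
translate([305, 472, 463]) cube([197, 22, 70]);


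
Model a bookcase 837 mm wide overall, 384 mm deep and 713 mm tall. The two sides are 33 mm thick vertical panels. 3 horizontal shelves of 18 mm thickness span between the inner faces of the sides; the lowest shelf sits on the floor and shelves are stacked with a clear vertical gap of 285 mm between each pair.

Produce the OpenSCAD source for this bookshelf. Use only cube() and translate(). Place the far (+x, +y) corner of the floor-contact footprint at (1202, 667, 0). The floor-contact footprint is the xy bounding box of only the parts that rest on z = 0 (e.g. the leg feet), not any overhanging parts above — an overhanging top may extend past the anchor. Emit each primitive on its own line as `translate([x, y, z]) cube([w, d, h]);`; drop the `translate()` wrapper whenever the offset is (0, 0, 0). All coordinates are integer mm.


translate([365, 283, 0]) cube([33, 384, 713]);
translate([1169, 283, 0]) cube([33, 384, 713]);
translate([398, 283, 0]) cube([771, 384, 18]);
translate([398, 283, 303]) cube([771, 384, 18]);
translate([398, 283, 606]) cube([771, 384, 18]);


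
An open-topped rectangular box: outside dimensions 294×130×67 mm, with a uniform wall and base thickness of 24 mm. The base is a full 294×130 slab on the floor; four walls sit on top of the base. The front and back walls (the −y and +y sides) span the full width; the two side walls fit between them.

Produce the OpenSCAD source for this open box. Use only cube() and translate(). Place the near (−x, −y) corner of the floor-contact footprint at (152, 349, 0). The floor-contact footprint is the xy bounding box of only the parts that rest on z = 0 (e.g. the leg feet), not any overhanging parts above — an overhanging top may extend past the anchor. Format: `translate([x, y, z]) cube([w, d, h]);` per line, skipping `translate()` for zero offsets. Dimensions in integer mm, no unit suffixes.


translate([152, 349, 0]) cube([294, 130, 24]);
translate([152, 349, 24]) cube([294, 24, 43]);
translate([152, 455, 24]) cube([294, 24, 43]);
translate([152, 373, 24]) cube([24, 82, 43]);
translate([422, 373, 24]) cube([24, 82, 43]);


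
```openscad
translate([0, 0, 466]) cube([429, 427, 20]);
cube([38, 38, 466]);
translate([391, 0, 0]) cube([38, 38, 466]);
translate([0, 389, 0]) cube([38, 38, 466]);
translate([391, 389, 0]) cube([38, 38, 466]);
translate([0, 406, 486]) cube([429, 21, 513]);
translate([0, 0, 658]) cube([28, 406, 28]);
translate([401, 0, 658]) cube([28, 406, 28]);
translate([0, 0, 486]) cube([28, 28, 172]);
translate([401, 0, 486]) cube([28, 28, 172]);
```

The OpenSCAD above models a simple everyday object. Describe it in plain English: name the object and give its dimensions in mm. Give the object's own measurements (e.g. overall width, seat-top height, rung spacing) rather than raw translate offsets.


A chair. The seat is a 429×427×20 mm slab with its top at z = 486 mm, on four 38×38 mm corner legs (flush with the seat edges, standing on z = 0). A flat backrest 21 mm thick, 513 mm tall, spans the full seat width and rises from the seat top along its +y edge, rear face flush with the rear of the seat. Two armrests of 28×28 mm section run along each side from the seat's front edge to the front of the backrest, top faces 200 mm above the seat top and outer faces flush with the seat's x-edges; a 28×28 mm post under the front of each armrest stands on the seat at the front corner.


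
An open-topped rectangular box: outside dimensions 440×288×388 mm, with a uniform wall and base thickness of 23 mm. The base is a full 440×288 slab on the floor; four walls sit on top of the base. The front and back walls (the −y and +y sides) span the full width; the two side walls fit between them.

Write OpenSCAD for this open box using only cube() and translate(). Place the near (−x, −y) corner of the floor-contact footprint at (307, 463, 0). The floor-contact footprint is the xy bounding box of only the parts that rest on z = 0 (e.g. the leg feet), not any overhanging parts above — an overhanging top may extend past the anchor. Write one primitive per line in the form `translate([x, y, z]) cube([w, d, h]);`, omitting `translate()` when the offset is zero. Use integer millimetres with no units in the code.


translate([307, 463, 0]) cube([440, 288, 23]);
translate([307, 463, 23]) cube([440, 23, 365]);
translate([307, 728, 23]) cube([440, 23, 365]);
translate([307, 486, 23]) cube([23, 242, 365]);
translate([724, 486, 23]) cube([23, 242, 365]);


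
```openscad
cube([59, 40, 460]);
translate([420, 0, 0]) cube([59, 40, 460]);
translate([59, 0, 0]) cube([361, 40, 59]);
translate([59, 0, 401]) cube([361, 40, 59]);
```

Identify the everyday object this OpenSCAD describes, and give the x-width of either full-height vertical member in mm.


A picture frame. The border width is 59 mm.

Four thin pieces enclosing a rectangular opening — a picture frame. The two full-height stiles are 460 mm tall; the top rail sits at z = 401 and is 59 mm tall, so the border above the opening is 460 − 401 = 59 mm, matching the stile x-width.


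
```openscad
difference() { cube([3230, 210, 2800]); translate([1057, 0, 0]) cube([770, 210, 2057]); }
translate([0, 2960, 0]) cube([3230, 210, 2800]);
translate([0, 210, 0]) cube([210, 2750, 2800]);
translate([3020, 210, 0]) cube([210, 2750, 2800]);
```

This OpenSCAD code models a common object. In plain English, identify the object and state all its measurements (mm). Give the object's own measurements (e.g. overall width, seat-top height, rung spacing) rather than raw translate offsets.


A single room: four walls, each 2800 mm tall and 210 mm thick, enclosing an outside footprint 3230×3170 mm (x × y), no floor or roof. The front and back walls (−y and +y sides) run the full x-width; the side walls fit between their inner faces. A door opening 770 mm wide and 2057 mm tall is cut through the front wall from the floor up, its −x edge 1057 mm from the wall's −x end.


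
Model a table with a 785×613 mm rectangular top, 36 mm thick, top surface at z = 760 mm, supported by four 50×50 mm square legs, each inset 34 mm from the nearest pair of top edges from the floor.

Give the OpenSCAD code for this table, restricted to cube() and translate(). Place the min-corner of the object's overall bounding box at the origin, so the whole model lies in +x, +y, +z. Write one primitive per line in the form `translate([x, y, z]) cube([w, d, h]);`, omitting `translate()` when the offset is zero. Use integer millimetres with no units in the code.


translate([0, 0, 724]) cube([785, 613, 36]);
translate([34, 34, 0]) cube([50, 50, 724]);
translate([701, 34, 0]) cube([50, 50, 724]);
translate([34, 529, 0]) cube([50, 50, 724]);
translate([701, 529, 0]) cube([50, 50, 724]);


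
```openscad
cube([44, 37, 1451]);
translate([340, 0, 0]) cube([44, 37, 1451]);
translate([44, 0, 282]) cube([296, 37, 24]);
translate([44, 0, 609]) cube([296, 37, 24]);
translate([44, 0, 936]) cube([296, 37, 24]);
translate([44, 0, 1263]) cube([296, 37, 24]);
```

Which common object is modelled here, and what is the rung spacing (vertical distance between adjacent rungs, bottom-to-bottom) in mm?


A ladder. The rung spacing is 327 mm.

Two tall 44×37 posts with 4 short bars between them — a ladder. Adjacent rungs sit at z = 282 and z = 609, so the spacing is 609 − 282 = 327 mm.


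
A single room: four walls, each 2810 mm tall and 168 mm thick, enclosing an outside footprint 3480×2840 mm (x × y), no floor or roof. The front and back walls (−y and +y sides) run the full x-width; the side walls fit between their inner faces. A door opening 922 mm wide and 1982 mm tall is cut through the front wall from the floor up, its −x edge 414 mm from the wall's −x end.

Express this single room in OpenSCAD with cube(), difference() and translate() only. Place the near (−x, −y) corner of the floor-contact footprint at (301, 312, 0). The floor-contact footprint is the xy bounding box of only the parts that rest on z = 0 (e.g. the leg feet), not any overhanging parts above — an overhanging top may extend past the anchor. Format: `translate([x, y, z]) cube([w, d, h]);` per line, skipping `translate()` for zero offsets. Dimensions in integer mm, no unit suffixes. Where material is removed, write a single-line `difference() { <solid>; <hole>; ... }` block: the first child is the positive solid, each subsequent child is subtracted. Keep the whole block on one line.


difference() { translate([301, 312, 0]) cube([3480, 168, 2810]); translate([715, 312, 0]) cube([922, 168, 1982]); }
translate([301, 2984, 0]) cube([3480, 168, 2810]);
translate([301, 480, 0]) cube([168, 2504, 2810]);
translate([3613, 480, 0]) cube([168, 2504, 2810]);


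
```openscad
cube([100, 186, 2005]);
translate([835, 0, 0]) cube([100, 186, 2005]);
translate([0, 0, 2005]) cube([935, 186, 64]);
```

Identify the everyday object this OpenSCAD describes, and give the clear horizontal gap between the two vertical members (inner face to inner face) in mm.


A door frame. The clear opening width is 735 mm.

Two 2005 mm tall posts with a header on top — a door frame. The left jamb is 100 mm wide at x = 0; the right jamb starts at x = 835. The clear opening is 835 − 100 = 735 mm.


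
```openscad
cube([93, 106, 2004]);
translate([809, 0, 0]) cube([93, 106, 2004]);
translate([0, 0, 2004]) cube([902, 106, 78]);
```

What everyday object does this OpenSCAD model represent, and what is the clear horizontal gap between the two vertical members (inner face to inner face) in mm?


A door frame. The clear opening width is 716 mm.

Two 2004 mm tall posts with a header on top — a door frame. The left jamb is 93 mm wide at x = 0; the right jamb starts at x = 809. The clear opening is 809 − 93 = 716 mm.


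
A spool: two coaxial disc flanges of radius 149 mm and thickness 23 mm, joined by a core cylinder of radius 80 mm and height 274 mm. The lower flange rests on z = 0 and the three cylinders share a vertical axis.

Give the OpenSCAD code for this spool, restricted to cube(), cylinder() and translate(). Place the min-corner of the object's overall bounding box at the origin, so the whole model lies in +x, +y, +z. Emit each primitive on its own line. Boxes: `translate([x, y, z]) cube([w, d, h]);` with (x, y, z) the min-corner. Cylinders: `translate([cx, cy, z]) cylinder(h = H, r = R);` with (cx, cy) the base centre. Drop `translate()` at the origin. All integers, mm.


translate([149, 149, 0]) cylinder(h = 23, r = 149);
translate([149, 149, 23]) cylinder(h = 274, r = 80);
translate([149, 149, 297]) cylinder(h = 23, r = 149);


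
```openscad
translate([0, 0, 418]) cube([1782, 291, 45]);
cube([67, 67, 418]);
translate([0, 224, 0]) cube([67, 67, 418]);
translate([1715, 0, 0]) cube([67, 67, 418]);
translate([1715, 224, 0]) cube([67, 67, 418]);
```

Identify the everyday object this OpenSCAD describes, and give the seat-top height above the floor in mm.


A bench. The seat-top height is 463 mm.

A long slab on four corner posts — a bench. The slab sits at z = 418 with thickness 45, so the top is 418 + 45 = 463 mm.


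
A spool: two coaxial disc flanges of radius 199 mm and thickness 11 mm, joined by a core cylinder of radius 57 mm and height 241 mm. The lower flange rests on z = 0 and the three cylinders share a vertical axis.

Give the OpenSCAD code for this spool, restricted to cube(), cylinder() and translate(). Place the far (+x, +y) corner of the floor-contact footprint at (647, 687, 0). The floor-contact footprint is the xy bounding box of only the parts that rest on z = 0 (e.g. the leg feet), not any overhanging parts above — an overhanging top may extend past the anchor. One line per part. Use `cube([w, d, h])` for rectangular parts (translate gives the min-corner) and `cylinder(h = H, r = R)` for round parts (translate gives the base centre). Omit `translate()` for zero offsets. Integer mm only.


translate([448, 488, 0]) cylinder(h = 11, r = 199);
translate([448, 488, 11]) cylinder(h = 241, r = 57);
translate([448, 488, 252]) cylinder(h = 11, r = 199);


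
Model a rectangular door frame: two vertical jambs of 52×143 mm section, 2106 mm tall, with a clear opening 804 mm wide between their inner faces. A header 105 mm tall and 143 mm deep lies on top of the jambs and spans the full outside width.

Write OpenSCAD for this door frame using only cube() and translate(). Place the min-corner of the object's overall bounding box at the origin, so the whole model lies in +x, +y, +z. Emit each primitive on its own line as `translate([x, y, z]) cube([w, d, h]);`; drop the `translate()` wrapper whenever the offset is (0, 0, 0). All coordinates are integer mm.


cube([52, 143, 2106]);
translate([856, 0, 0]) cube([52, 143, 2106]);
translate([0, 0, 2106]) cube([908, 143, 105]);


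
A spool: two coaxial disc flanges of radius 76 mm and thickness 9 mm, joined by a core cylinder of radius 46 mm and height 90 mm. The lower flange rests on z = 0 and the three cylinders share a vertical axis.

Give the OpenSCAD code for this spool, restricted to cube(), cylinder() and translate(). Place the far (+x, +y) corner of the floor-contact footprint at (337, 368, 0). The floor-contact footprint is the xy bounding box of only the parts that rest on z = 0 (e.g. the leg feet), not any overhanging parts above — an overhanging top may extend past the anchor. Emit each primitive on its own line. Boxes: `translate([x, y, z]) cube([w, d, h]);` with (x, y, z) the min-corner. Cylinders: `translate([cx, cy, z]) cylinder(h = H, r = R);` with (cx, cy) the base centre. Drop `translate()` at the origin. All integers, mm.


translate([261, 292, 0]) cylinder(h = 9, r = 76);
translate([261, 292, 9]) cylinder(h = 90, r = 46);
translate([261, 292, 99]) cylinder(h = 9, r = 76);


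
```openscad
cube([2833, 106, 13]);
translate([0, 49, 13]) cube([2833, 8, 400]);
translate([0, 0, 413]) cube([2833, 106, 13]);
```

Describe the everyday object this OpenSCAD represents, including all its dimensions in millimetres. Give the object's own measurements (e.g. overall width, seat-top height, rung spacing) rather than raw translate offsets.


An I-beam lying along x, 2833 mm long. Overall section height 426 mm. Two flanges 106 mm wide (y) and 13 mm thick, one on the floor and one at the top; a web 8 mm thick runs between them, centred on the flange width.


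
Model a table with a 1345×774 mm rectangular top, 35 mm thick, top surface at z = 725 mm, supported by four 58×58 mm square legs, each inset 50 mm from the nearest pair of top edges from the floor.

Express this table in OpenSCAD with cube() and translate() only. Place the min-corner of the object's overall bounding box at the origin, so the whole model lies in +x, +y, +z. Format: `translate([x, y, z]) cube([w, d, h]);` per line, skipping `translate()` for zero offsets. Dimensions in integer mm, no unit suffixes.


// leg_h = 725 - 35 = 690
translate([0, 0, 690]) cube([1345, 774, 35]);
translate([50, 50, 0]) cube([58, 58, 690]);
translate([1237, 50, 0]) cube([58, 58, 690]);
translate([50, 666, 0]) cube([58, 58, 690]);
translate([1237, 666, 0]) cube([58, 58, 690]);


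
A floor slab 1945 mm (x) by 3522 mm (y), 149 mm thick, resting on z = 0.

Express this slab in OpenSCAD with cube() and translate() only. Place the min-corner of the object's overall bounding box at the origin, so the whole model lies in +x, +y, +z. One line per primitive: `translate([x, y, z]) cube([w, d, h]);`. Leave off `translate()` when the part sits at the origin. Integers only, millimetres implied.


cube([1945, 3522, 149]);


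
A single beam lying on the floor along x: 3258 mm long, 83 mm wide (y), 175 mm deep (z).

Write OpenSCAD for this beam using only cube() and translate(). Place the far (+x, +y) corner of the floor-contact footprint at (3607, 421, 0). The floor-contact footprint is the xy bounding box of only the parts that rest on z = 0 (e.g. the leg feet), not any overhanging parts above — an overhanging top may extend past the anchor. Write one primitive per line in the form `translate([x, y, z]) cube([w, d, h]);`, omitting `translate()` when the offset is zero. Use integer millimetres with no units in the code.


translate([349, 338, 0]) cube([3258, 83, 175]);


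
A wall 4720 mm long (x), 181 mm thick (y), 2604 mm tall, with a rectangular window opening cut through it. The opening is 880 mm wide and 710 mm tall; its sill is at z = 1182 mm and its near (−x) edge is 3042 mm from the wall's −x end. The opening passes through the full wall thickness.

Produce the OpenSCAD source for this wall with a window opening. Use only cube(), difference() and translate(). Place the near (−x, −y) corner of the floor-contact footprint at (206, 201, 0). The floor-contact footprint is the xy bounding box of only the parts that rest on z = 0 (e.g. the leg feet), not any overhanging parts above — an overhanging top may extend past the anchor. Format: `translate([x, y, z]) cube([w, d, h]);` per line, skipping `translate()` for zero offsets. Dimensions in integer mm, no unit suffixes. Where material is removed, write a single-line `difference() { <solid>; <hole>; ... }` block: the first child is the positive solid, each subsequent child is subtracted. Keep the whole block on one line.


difference() { translate([206, 201, 0]) cube([4720, 181, 2604]); translate([3248, 201, 1182]) cube([880, 181, 710]); }


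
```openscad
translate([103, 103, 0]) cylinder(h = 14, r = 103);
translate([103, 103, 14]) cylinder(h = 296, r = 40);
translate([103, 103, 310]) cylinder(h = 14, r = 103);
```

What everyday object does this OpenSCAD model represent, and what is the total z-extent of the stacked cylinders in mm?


A spool. The overall height is 324 mm.

Three coaxial cylinders, large–small–large — a spool. Two 14 mm flanges and a 296 mm core give 14 + 296 + 14 = 324 mm.


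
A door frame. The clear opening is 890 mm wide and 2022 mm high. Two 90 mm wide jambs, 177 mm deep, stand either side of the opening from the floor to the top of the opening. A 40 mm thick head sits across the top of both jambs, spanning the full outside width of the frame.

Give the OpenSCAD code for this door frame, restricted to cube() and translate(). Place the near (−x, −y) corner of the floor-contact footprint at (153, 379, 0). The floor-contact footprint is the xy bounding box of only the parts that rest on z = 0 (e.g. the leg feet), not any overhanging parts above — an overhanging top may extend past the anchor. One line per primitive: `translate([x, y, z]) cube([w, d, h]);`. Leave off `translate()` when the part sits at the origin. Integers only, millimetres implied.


translate([153, 379, 0]) cube([90, 177, 2022]);
translate([1133, 379, 0]) cube([90, 177, 2022]);
translate([153, 379, 2022]) cube([1070, 177, 40]);


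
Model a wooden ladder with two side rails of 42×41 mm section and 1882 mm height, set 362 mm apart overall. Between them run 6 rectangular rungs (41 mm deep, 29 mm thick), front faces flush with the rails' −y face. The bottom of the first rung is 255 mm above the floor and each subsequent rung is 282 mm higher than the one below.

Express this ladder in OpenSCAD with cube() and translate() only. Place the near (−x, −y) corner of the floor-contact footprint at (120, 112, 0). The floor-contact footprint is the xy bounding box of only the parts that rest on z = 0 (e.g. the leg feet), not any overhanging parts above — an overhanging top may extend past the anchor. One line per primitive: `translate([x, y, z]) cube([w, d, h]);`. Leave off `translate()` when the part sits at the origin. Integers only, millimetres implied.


translate([120, 112, 0]) cube([42, 41, 1882]);
translate([440, 112, 0]) cube([42, 41, 1882]);
translate([162, 112, 255]) cube([278, 41, 29]);
translate([162, 112, 537]) cube([278, 41, 29]);
translate([162, 112, 819]) cube([278, 41, 29]);
translate([162, 112, 1101]) cube([278, 41, 29]);
translate([162, 112, 1383]) cube([278, 41, 29]);
translate([162, 112, 1665]) cube([278, 41, 29]);


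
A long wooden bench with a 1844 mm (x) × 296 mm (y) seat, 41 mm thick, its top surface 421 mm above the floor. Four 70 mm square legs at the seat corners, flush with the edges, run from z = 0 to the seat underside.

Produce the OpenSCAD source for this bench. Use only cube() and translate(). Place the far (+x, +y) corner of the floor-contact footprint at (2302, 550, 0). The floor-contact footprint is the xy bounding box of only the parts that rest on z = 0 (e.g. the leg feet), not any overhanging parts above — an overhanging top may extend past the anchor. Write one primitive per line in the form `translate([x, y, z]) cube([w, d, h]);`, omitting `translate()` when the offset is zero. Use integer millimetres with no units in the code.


translate([458, 254, 380]) cube([1844, 296, 41]);
translate([458, 254, 0]) cube([70, 70, 380]);
translate([458, 480, 0]) cube([70, 70, 380]);
translate([2232, 254, 0]) cube([70, 70, 380]);
translate([2232, 480, 0]) cube([70, 70, 380]);


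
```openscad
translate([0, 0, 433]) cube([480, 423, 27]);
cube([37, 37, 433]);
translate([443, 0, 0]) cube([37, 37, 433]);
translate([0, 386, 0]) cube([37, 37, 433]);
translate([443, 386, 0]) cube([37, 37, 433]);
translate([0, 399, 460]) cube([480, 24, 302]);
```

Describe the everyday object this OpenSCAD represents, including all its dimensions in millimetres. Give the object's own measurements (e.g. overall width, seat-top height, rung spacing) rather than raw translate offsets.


A chair. The seat is a 480×423×27 mm slab with its top at z = 460 mm, on four 37×37 mm corner legs (flush with the seat edges, standing on z = 0). A flat backrest 24 mm thick, 302 mm tall, spans the full seat width and rises from the seat top along its +y edge, rear face flush with the rear of the seat.


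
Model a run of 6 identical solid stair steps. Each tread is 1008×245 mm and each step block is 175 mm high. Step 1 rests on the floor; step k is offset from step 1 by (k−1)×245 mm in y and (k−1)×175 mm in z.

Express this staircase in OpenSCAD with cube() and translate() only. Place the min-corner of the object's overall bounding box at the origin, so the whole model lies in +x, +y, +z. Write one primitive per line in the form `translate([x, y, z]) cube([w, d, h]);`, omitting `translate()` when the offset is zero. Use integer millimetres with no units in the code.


cube([1008, 245, 175]);
translate([0, 245, 175]) cube([1008, 245, 175]);
translate([0, 490, 350]) cube([1008, 245, 175]);
translate([0, 735, 525]) cube([1008, 245, 175]);
translate([0, 980, 700]) cube([1008, 245, 175]);
translate([0, 1225, 875]) cube([1008, 245, 175]);


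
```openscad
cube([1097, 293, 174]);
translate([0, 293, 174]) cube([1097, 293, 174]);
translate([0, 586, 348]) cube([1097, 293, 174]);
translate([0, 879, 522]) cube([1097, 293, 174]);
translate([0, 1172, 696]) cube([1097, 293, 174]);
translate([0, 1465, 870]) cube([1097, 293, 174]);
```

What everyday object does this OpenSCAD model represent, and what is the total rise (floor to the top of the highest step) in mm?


A staircase. The total rise is 1044 mm.

6 identical blocks, each offset up and back from the previous — a staircase. Each step is 174 mm tall and there are 6 of them, so the total rise is 6 × 174 = 1044 mm.


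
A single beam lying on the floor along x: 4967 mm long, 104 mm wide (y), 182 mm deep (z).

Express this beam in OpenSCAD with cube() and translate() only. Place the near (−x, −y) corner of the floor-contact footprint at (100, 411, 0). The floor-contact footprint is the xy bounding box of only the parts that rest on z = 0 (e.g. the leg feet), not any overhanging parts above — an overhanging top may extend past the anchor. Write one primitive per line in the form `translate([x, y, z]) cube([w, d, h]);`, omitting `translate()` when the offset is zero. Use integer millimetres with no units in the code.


translate([100, 411, 0]) cube([4967, 104, 182]);


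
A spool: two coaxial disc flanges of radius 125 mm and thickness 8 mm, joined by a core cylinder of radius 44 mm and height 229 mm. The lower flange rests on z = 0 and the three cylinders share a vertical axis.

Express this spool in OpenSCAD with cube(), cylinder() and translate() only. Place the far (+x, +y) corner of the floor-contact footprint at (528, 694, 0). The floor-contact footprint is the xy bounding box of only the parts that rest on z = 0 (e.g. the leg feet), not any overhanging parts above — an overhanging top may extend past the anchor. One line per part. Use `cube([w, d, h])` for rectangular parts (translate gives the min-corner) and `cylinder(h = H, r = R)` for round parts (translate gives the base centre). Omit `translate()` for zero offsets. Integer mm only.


translate([403, 569, 0]) cylinder(h = 8, r = 125);
translate([403, 569, 8]) cylinder(h = 229, r = 44);
translate([403, 569, 237]) cylinder(h = 8, r = 125);


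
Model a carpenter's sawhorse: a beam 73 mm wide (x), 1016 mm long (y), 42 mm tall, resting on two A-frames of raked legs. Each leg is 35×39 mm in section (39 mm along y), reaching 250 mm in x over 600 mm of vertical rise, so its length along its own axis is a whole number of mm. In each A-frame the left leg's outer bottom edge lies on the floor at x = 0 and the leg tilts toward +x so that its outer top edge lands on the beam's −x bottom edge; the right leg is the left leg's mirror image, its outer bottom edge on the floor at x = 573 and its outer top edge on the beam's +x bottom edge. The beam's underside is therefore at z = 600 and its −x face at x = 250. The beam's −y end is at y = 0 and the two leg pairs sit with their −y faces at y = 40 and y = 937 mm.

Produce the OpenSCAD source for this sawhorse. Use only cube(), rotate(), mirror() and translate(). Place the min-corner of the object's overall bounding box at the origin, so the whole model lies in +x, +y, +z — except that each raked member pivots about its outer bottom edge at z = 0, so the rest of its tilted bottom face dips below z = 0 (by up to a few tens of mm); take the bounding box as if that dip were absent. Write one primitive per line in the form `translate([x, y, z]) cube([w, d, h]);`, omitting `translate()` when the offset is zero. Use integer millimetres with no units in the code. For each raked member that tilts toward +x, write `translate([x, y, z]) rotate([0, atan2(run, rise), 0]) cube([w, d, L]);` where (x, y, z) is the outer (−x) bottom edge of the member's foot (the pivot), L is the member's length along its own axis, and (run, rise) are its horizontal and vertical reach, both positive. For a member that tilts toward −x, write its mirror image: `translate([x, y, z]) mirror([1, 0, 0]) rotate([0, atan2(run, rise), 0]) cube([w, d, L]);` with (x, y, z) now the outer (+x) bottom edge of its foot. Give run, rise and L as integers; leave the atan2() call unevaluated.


translate([250, 0, 600]) cube([73, 1016, 42]);
translate([0, 40, 0]) rotate([0, atan2(250, 600), 0]) cube([35, 39, 650]);
translate([573, 40, 0]) mirror([1, 0, 0]) rotate([0, atan2(250, 600), 0]) cube([35, 39, 650]);
translate([0, 937, 0]) rotate([0, atan2(250, 600), 0]) cube([35, 39, 650]);
translate([573, 937, 0]) mirror([1, 0, 0]) rotate([0, atan2(250, 600), 0]) cube([35, 39, 650]);


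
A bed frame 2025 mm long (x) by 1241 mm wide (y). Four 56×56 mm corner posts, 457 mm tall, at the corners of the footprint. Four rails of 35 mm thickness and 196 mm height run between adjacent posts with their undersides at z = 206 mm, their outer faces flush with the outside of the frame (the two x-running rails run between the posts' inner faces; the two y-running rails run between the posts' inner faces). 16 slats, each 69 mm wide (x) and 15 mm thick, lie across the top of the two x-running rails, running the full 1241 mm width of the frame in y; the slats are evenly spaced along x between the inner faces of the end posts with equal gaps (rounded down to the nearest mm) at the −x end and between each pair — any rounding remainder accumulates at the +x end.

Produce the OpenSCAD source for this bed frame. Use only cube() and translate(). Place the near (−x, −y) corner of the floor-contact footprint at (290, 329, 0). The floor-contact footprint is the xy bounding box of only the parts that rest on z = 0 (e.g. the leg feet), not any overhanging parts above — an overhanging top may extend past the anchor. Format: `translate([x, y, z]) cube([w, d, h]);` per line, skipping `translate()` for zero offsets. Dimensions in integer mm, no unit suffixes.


translate([290, 329, 0]) cube([56, 56, 457]);
translate([290, 1514, 0]) cube([56, 56, 457]);
translate([2259, 329, 0]) cube([56, 56, 457]);
translate([2259, 1514, 0]) cube([56, 56, 457]);
translate([346, 329, 206]) cube([1913, 35, 196]);
translate([346, 1535, 206]) cube([1913, 35, 196]);
translate([290, 385, 206]) cube([35, 1129, 196]);
translate([2280, 385, 206]) cube([35, 1129, 196]);
translate([393, 329, 402]) cube([69, 1241, 15]);
translate([509, 329, 402]) cube([69, 1241, 15]);
translate([625, 329, 402]) cube([69, 1241, 15]);
translate([741, 329, 402]) cube([69, 1241, 15]);
translate([857, 329, 402]) cube([69, 1241, 15]);
translate([973, 329, 402]) cube([69, 1241, 15]);
translate([1089, 329, 402]) cube([69, 1241, 15]);
translate([1205, 329, 402]) cube([69, 1241, 15]);
translate([1321, 329, 402]) cube([69, 1241, 15]);
translate([1437, 329, 402]) cube([69, 1241, 15]);
translate([1553, 329, 402]) cube([69, 1241, 15]);
translate([1669, 329, 402]) cube([69, 1241, 15]);
translate([1785, 329, 402]) cube([69, 1241, 15]);
translate([1901, 329, 402]) cube([69, 1241, 15]);
translate([2017, 329, 402]) cube([69, 1241, 15]);
translate([2133, 329, 402]) cube([69, 1241, 15]);
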